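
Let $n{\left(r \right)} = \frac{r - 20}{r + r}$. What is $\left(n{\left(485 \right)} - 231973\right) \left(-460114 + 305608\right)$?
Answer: $\frac{3476591188257}{97} \approx 3.5841 \cdot 10^{10}$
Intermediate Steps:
$n{\left(r \right)} = \frac{-20 + r}{2 r}$
$\left(n{\left(485 \right)} - 231973\right) \left(-460114 + 305608\right) = \left(\frac{-20 + 485}{2 \cdot 485} - 231973\right) \left(-460114 + 305608\right) = \left(\frac{1}{2} \cdot \frac{1}{485} \cdot 465 - 231973\right) \left(-154506\right) = \left(\frac{93}{194} - 231973\right) \left(-154506\right) = \left(- \frac{45002669}{194}\right) \left(-154506\right) = \frac{3476591188257}{97}$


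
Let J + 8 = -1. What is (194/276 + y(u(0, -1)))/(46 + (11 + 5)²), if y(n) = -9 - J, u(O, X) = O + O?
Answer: 97/41676 ≈ 0.0023275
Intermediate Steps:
J = -9 (J = -8 - 1 = -9)
u(O, X) = 2*O
y(n) = 0 (y(n) = -9 - 1*(-9) = -9 + 9 = 0)
(194/276 + y(u(0, -1)))/(46 + (11 + 5)²) = (194/276 + 0)/(46 + (11 + 5)²) = (194*(1/276) + 0)/(46 + 16²) = (97/138 + 0)/(46 + 256) = (97/138)/302 = (97/138)*(1/302) = 97/41676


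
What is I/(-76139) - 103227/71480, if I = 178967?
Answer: -20652161713/5442415720 ≈ -3.7947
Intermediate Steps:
I/(-76139) - 103227/71480 = 178967/(-76139) - 103227/71480 = 178967*(-1/76139) - 103227*1/71480 = -178967/76139 - 103227/71480 = -20652161713/5442415720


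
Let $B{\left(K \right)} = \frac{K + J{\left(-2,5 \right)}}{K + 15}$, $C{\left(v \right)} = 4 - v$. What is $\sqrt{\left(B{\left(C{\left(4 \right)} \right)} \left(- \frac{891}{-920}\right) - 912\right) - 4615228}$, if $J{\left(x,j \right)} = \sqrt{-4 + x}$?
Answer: $\frac{\sqrt{-976775224000 + 13662 i \sqrt{6}}}{460} \approx 3.6805 \cdot 10^{-5} + 2148.5 i$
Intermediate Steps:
$B{\left(K \right)} = \frac{K + i \sqrt{6}}{15 + K}$ ($B{\left(K \right)} = \frac{K + \sqrt{-4 - 2}}{K + 15} = \frac{K + \sqrt{-6}}{15 + K} = \frac{K + i \sqrt{6}}{15 + K}$)
$\sqrt{\left(B{\left(C{\left(4 \right)} \right)} \left(- \frac{891}{-920}\right) - 912\right) - 4615228} = \sqrt{\left(\frac{\left(4 - 4\right) + i \sqrt{6}}{15 + \left(4 - 4\right)} \left(- \frac{891}{-920}\right) - 912\right) - 4615228} = \sqrt{\left(\frac{\left(4 - 4\right) + i \sqrt{6}}{15 + \left(4 - 4\right)} \left(\left(-891\right) \left(- \frac{1}{920}\right)\right) - 912\right) - 4615228} = \sqrt{\left(\frac{0 + i \sqrt{6}}{15 + 0} \cdot \frac{891}{920} - 912\right) - 4615228} = \sqrt{\left(\frac{i \sqrt{6}}{15} \cdot \frac{891}{920} - 912\right) - 4615228} = \sqrt{\left(\frac{297 i \sqrt{6}}{4600} - 912\right) - 4615228} = \sqrt{\left(-912 + \frac{297 i \sqrt{6}}{4600}\right) - 4615228} = \sqrt{-4616140 + \frac{297 i \sqrt{6}}{4600}}$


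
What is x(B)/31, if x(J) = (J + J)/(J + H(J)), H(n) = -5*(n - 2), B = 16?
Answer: -16/837 ≈ -0.019116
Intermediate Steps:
H(n) = 10 - 5*n (H(n) = -5*(-2 + n) = 10 - 5*n)
x(J) = 2*J/(10 - 4*J) (x(J) = (J + J)/(J + (10 - 5*J)) = (2*J)/(10 - 4*J) = 2*J/(10 - 4*J))
x(B)/31 = (-1*16/(-5 + 2*16))/31 = (-1*16/(-5 + 32))/31 = (-1*16/27)/31 = (-1*16*1/27)/31 = (1/31)*(-16/27) = -16/837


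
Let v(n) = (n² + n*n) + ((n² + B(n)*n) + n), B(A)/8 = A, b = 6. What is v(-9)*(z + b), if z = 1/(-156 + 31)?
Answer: 660618/125 ≈ 5284.9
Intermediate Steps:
z = -1/125 (z = 1/(-125) = -1/125 ≈ -0.0080000)
B(A) = 8*A
v(n) = n + 11*n² (v(n) = (n² + n*n) + ((n² + (8*n)*n) + n) = (n² + n²) + ((n² + 8*n²) + n) = 2*n² + (9*n² + n) = 2*n² + (n + 9*n²) = n + 11*n²)
v(-9)*(z + b) = (-9*(1 + 11*(-9)))*(-1/125 + 6) = -9*(1 - 99)*(749/125) = -9*(-98)*(749/125) = 882*(749/125) = 660618/125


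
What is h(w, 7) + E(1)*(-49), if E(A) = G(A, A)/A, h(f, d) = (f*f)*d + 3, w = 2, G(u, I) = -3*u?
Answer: 178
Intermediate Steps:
h(f, d) = 3 + d*f² (h(f, d) = f²*d + 3 = d*f² + 3 = 3 + d*f²)
E(A) = -3 (E(A) = (-3*A)/A = -3)
h(w, 7) + E(1)*(-49) = (3 + 7*2²) - 3*(-49) = (3 + 7*4) + 147 = (3 + 28) + 147 = 31 + 147 = 178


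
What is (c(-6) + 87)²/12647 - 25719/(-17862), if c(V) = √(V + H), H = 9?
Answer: 153506419/75300238 + 174*√3/12647 ≈ 2.0624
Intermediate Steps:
c(V) = √(9 + V) (c(V) = √(V + 9) = √(9 + V))
(c(-6) + 87)²/12647 - 25719/(-17862) = (√(9 - 6) + 87)²/12647 - 25719/(-17862) = (√3 + 87)²*(1/12647) - 25719*(-1/17862) = (87 + √3)²*(1/12647) + 8573/5954 = (87 + √3)²/12647 + 8573/5954 = 8573/5954 + (87 + √3)²/12647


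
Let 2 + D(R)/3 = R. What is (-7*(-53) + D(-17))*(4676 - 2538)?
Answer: 671332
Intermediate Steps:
D(R) = -6 + 3*R
(-7*(-53) + D(-17))*(4676 - 2538) = (-7*(-53) + (-6 + 3*(-17)))*(4676 - 2538) = (371 + (-6 - 51))*2138 = (371 - 57)*2138 = 314*2138 = 671332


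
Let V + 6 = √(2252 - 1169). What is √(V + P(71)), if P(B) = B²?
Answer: √(5035 + 19*√3) ≈ 71.189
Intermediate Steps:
V = -6 + 19*√3 (V = -6 + √(2252 - 1169) = -6 + √1083 = -6 + 19*√3 ≈ 26.909)
√(V + P(71)) = √((-6 + 19*√3) + 71²) = √((-6 + 19*√3) + 5041) = √(5035 + 19*√3)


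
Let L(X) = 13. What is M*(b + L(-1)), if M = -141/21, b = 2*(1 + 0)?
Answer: -705/7 ≈ -100.71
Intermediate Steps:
b = 2 (b = 2*1 = 2)
M = -47/7 (M = -141*1/21 = -47/7 ≈ -6.7143)
M*(b + L(-1)) = -47*(2 + 13)/7 = -47/7*15 = -705/7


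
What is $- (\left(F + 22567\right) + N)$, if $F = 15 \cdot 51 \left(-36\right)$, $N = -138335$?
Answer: $143308$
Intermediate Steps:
$F = -27540$ ($F = 765 \left(-36\right) = -27540$)
$- (\left(F + 22567\right) + N) = - (\left(-27540 + 22567\right) - 138335) = - (-4973 - 138335) = \left(-1\right) \left(-143308\right) = 143308$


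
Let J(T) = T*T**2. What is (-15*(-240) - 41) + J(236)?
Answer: 13147815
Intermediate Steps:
J(T) = T**3
(-15*(-240) - 41) + J(236) = (-15*(-240) - 41) + 236**3 = (3600 - 41) + 13144256 = 3559 + 13144256 = 13147815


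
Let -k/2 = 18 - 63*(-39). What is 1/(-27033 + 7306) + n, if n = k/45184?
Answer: -48846917/445672384 ≈ -0.10960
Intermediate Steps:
k = -4950 (k = -2*(18 - 63*(-39)) = -2*(18 + 2457) = -2*2475 = -4950)
n = -2475/22592 (n = -4950/45184 = -4950*1/45184 = -2475/22592 ≈ -0.10955)
1/(-27033 + 7306) + n = 1/(-27033 + 7306) - 2475/22592 = 1/(-19727) - 2475/22592 = -1/19727 - 2475/22592 = -48846917/445672384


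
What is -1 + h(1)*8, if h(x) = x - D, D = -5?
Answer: 47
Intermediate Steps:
h(x) = 5 + x (h(x) = x - 1*(-5) = x + 5 = 5 + x)
-1 + h(1)*8 = -1 + (5 + 1)*8 = -1 + 6*8 = -1 + 48 = 47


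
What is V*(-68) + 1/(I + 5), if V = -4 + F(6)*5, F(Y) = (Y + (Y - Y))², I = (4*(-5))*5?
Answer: -1136961/95 ≈ -11968.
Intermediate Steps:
I = -100 (I = -20*5 = -100)
F(Y) = Y² (F(Y) = (Y + 0)² = Y²)
V = 176 (V = -4 + 6²*5 = -4 + 36*5 = -4 + 180 = 176)
V*(-68) + 1/(I + 5) = 176*(-68) + 1/(-100 + 5) = -11968 + 1/(-95) = -11968 - 1/95 = -1136961/95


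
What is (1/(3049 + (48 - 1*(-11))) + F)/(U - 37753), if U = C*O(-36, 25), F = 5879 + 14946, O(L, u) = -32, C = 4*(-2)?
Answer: -64724101/116540676 ≈ -0.55538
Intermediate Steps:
C = -8
F = 20825
U = 256 (U = -8*(-32) = 256)
(1/(3049 + (48 - 1*(-11))) + F)/(U - 37753) = (1/(3049 + (48 - 1*(-11))) + 20825)/(256 - 37753) = (1/(3049 + (48 + 11)) + 20825)/(-37497) = (1/(3049 + 59) + 20825)*(-1/37497) = (1/3108 + 20825)*(-1/37497) = (64724101/3108)*(-1/37497) = -64724101/116540676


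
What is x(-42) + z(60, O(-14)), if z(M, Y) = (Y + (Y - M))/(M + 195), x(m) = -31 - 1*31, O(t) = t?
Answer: -15898/255 ≈ -62.345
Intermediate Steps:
x(m) = -62 (x(m) = -31 - 31 = -62)
z(M, Y) = (-M + 2*Y)/(195 + M)
x(-42) + z(60, O(-14)) = -62 + (-1*60 + 2*(-14))/(195 + 60) = -62 + (-60 - 28)/255 = -62 + (1/255)*(-88) = -62 - 88/255 = -15898/255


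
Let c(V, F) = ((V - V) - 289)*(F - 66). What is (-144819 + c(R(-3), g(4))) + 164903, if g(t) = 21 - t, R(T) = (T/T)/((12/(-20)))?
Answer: 34245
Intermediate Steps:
R(T) = -5/3 (R(T) = 1/(12*(-1/20)) = 1/(-3/5) = 1*(-5/3) = -5/3)
c(V, F) = 19074 - 289*F (c(V, F) = (0 - 289)*(-66 + F) = -289*(-66 + F) = 19074 - 289*F)
(-144819 + c(R(-3), g(4))) + 164903 = (-144819 + (19074 - 289*(21 - 1*4))) + 164903 = (-144819 + (19074 - 289*(21 - 4))) + 164903 = (-144819 + (19074 - 289*17)) + 164903 = (-144819 + (19074 - 4913)) + 164903 = (-144819 + 14161) + 164903 = -130658 + 164903 = 34245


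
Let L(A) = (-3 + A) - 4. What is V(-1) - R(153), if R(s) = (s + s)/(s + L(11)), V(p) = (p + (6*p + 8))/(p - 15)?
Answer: -5053/2512 ≈ -2.0115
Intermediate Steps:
L(A) = -7 + A
V(p) = (8 + 7*p)/(-15 + p) (V(p) = (p + (8 + 6*p))/(-15 + p) = (8 + 7*p)/(-15 + p))
R(s) = 2*s/(4 + s) (R(s) = (s + s)/(s + (-7 + 11)) = (2*s)/(s + 4) = (2*s)/(4 + s) = 2*s/(4 + s))
V(-1) - R(153) = (8 + 7*(-1))/(-15 - 1) - 2*153/(4 + 153) = (8 - 7)/(-16) - 2*153/157 = -1/16*1 - 2*153/157 = -1/16 - 1*306/157 = -1/16 - 306/157 = -5053/2512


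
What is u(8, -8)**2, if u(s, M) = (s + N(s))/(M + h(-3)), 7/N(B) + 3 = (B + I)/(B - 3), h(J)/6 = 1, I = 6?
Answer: 729/4 ≈ 182.25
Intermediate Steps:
h(J) = 6 (h(J) = 6*1 = 6)
N(B) = 7/(-3 + (6 + B)/(-3 + B)) (N(B) = 7/(-3 + (B + 6)/(B - 3)) = 7/(-3 + (6 + B)/(-3 + B)))
u(s, M) = (s + 7*(-3 + s)/(15 - 2*s))/(6 + M) (u(s, M) = (s + 7*(-3 + s)/(15 - 2*s))/(M + 6) = (s + 7*(-3 + s)/(15 - 2*s))/(6 + M))
u(8, -8)**2 = ((-21 + 7*8 + 8*(15 - 2*8))/((6 - 8)*(15 - 2*8)))**2 = ((-21 + 56 + 8*(15 - 16))/((-2)*(15 - 16)))**2 = (-1/2*(-21 + 56 + 8*(-1))/(-1))**2 = (-1/2*(-1)*(-21 + 56 - 8))**2 = (-1/2*(-1)*27)**2 = (27/2)**2 = 729/4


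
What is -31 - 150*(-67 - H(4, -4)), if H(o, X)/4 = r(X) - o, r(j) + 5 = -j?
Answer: 7019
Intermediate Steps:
r(j) = -5 - j
H(o, X) = -20 - 4*X - 4*o (H(o, X) = 4*((-5 - X) - o) = 4*(-5 - X - o) = -20 - 4*X - 4*o)
-31 - 150*(-67 - H(4, -4)) = -31 - 150*(-67 - (-20 - 4*(-4) - 4*4)) = -31 - 150*(-67 - (-20 + 16 - 16)) = -31 - 150*(-67 - 1*(-20)) = -31 - 150*(-67 + 20) = -31 - 150*(-47) = -31 + 7050 = 7019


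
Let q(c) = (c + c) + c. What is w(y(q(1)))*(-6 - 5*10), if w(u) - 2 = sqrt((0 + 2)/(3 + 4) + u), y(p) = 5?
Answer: -112 - 8*sqrt(259) ≈ -240.75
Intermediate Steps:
q(c) = 3*c (q(c) = 2*c + c = 3*c)
w(u) = 2 + sqrt(2/7 + u) (w(u) = 2 + sqrt((0 + 2)/(3 + 4) + u) = 2 + sqrt(2/7 + u))
w(y(q(1)))*(-6 - 5*10) = (2 + sqrt(14 + 49*5)/7)*(-6 - 5*10) = (2 + sqrt(14 + 245)/7)*(-6 - 50) = (2 + sqrt(259)/7)*(-56) = -112 - 8*sqrt(259)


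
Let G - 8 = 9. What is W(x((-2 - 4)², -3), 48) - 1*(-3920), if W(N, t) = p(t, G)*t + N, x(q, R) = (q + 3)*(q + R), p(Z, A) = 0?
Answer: 5207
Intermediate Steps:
G = 17 (G = 8 + 9 = 17)
x(q, R) = (3 + q)*(R + q)
W(N, t) = N (W(N, t) = 0*t + N = 0 + N = N)
W(x((-2 - 4)², -3), 48) - 1*(-3920) = (((-2 - 4)²)² + 3*(-3) + 3*(-2 - 4)² - 3*(-2 - 4)²) - 1*(-3920) = (((-6)²)² - 9 + 3*(-6)² - 3*(-6)²) + 3920 = (36² - 9 + 3*36 - 3*36) + 3920 = (1296 - 9 + 108 - 108) + 3920 = 1287 + 3920 = 5207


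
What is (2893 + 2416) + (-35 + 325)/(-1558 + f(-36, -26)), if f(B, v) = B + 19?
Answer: 1672277/315 ≈ 5308.8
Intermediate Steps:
f(B, v) = 19 + B
(2893 + 2416) + (-35 + 325)/(-1558 + f(-36, -26)) = (2893 + 2416) + (-35 + 325)/(-1558 + (19 - 36)) = 5309 + 290/(-1558 - 17) = 5309 + 290/(-1575) = 5309 + 290*(-1/1575) = 5309 - 58/315 = 1672277/315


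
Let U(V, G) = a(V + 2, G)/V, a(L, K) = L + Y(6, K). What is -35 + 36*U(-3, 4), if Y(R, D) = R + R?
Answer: -167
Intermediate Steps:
Y(R, D) = 2*R
a(L, K) = 12 + L (a(L, K) = L + 2*6 = L + 12 = 12 + L)
U(V, G) = (14 + V)/V (U(V, G) = (12 + (V + 2))/V = (12 + (2 + V))/V = (14 + V)/V)
-35 + 36*U(-3, 4) = -35 + 36*((14 - 3)/(-3)) = -35 + 36*(-⅓*11) = -35 + 36*(-11/3) = -35 - 132 = -167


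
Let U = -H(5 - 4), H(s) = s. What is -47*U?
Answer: 47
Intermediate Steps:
U = -1 (U = -(5 - 4) = -1*1 = -1)
-47*U = -47*(-1) = 47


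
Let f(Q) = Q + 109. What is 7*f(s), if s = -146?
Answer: -259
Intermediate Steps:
f(Q) = 109 + Q
7*f(s) = 7*(109 - 146) = 7*(-37) = -259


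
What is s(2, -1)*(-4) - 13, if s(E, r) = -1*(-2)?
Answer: -21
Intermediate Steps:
s(E, r) = 2
s(2, -1)*(-4) - 13 = 2*(-4) - 13 = -8 - 13 = -21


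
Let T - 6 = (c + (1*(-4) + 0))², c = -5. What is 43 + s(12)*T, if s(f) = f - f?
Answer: 43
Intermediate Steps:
s(f) = 0
T = 87 (T = 6 + (-5 + (1*(-4) + 0))² = 6 + (-5 + (-4 + 0))² = 6 + (-5 - 4)² = 6 + (-9)² = 6 + 81 = 87)
43 + s(12)*T = 43 + 0*87 = 43 + 0 = 43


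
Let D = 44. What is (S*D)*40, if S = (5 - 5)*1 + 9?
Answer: 15840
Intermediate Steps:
S = 9 (S = 0*1 + 9 = 0 + 9 = 9)
(S*D)*40 = (9*44)*40 = 396*40 = 15840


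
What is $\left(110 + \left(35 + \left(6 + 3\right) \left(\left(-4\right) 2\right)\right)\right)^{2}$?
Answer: $5329$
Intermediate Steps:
$\left(110 + \left(35 + \left(6 + 3\right) \left(\left(-4\right) 2\right)\right)\right)^{2} = \left(110 + \left(35 + 9 \left(-8\right)\right)\right)^{2} = \left(110 + \left(35 - 72\right)\right)^{2} = \left(110 - 37\right)^{2} = 73^{2} = 5329$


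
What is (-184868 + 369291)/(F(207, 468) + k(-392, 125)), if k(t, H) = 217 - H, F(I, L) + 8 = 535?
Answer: 184423/619 ≈ 297.94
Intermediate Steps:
F(I, L) = 527 (F(I, L) = -8 + 535 = 527)
(-184868 + 369291)/(F(207, 468) + k(-392, 125)) = (-184868 + 369291)/(527 + (217 - 1*125)) = 184423/(527 + (217 - 125)) = 184423/(527 + 92) = 184423/619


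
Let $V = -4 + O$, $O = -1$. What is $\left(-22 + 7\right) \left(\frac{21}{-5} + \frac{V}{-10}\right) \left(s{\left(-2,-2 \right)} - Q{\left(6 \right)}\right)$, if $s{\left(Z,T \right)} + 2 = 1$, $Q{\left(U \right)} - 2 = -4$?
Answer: $\frac{111}{2} \approx 55.5$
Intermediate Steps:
$Q{\left(U \right)} = -2$ ($Q{\left(U \right)} = 2 - 4 = -2$)
$s{\left(Z,T \right)} = -1$ ($s{\left(Z,T \right)} = -2 + 1 = -1$)
$V = -5$ ($V = -4 - 1 = -5$)
$\left(-22 + 7\right) \left(\frac{21}{-5} + \frac{V}{-10}\right) \left(s{\left(-2,-2 \right)} - Q{\left(6 \right)}\right) = \left(-22 + 7\right) \left(\frac{21}{-5} - \frac{5}{-10}\right) \left(-1 - -2\right) = - 15 \left(21 \left(- \frac{1}{5}\right) - - \frac{1}{2}\right) \left(-1 + 2\right) = - 15 \left(- \frac{21}{5} + \frac{1}{2}\right) 1 = \left(-15\right) \left(- \frac{37}{10}\right) 1 = \frac{111}{2} \cdot 1 = \frac{111}{2}$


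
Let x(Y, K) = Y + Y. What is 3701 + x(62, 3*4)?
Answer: 3825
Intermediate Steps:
x(Y, K) = 2*Y
3701 + x(62, 3*4) = 3701 + 2*62 = 3701 + 124 = 3825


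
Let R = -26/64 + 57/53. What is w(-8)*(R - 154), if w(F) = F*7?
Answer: 1820343/212 ≈ 8586.5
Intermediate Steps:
w(F) = 7*F
R = 1135/1696 (R = -26*1/64 + 57*(1/53) = -13/32 + 57/53 = 1135/1696 ≈ 0.66922)
w(-8)*(R - 154) = (7*(-8))*(1135/1696 - 154) = -56*(-260049/1696) = 1820343/212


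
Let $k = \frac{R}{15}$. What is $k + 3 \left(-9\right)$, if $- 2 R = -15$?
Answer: $- \frac{53}{2} \approx -26.5$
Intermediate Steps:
$R = \frac{15}{2}$ ($R = \left(- \frac{1}{2}\right) \left(-15\right) = \frac{15}{2} \approx 7.5$)
$k = \frac{1}{2}$ ($k = \frac{15}{2 \cdot 15} = \frac{15}{2} \cdot \frac{1}{15} = \frac{1}{2} \approx 0.5$)
$k + 3 \left(-9\right) = \frac{1}{2} + 3 \left(-9\right) = \frac{1}{2} - 27 = - \frac{53}{2}$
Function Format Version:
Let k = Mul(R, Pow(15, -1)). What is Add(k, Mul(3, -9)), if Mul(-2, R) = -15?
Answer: Rational(-53, 2) ≈ -26.500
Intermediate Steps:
R = Rational(15, 2) (R = Mul(Rational(-1, 2), -15) = Rational(15, 2) ≈ 7.5000)
k = Rational(1, 2) (k = Mul(Rational(15, 2), Pow(15, -1)) = Mul(Rational(15, 2), Rational(1, 15)) = Rational(1, 2) ≈ 0.50000)
Add(k, Mul(3, -9)) = Add(Rational(1, 2), Mul(3, -9)) = Add(Rational(1, 2), -27) = Rational(-53, 2)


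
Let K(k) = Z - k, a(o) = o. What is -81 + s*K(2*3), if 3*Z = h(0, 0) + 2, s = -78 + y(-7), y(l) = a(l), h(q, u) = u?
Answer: 1117/3 ≈ 372.33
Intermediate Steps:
y(l) = l
s = -85 (s = -78 - 7 = -85)
Z = ⅔ (Z = (0 + 2)/3 = (⅓)*2 = ⅔ ≈ 0.66667)
K(k) = ⅔ - k
-81 + s*K(2*3) = -81 - 85*(⅔ - 2*3) = -81 - 85*(⅔ - 1*6) = -81 - 85*(⅔ - 6) = -81 - 85*(-16/3) = -81 + 1360/3 = 1117/3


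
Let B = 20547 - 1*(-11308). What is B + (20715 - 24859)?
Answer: 27711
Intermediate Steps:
B = 31855 (B = 20547 + 11308 = 31855)
B + (20715 - 24859) = 31855 + (20715 - 24859) = 31855 - 4144 = 27711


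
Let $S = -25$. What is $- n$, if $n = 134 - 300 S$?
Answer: $-7634$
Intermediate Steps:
$n = 7634$ ($n = 134 - -7500 = 134 + 7500 = 7634$)
$- n = \left(-1\right) 7634 = -7634$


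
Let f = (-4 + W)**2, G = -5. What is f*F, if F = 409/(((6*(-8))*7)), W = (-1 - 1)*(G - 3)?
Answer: -1227/7 ≈ -175.29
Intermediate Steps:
W = 16 (W = (-1 - 1)*(-5 - 3) = -2*(-8) = 16)
f = 144 (f = (-4 + 16)**2 = 12**2 = 144)
F = -409/336 (F = 409/((-48*7)) = 409/(-336) = 409*(-1/336) = -409/336 ≈ -1.2173)
f*F = 144*(-409/336) = -1227/7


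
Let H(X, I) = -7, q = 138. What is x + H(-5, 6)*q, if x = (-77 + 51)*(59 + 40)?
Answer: -3540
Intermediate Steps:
x = -2574 (x = -26*99 = -2574)
x + H(-5, 6)*q = -2574 - 7*138 = -2574 - 966 = -3540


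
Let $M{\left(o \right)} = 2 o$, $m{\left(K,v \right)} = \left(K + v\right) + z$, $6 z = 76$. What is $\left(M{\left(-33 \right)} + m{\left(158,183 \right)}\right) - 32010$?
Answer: $- \frac{95167}{3} \approx -31722.0$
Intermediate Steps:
$z = \frac{38}{3}$ ($z = \frac{1}{6} \cdot 76 = \frac{38}{3} \approx 12.667$)
$m{\left(K,v \right)} = \frac{38}{3} + K + v$ ($m{\left(K,v \right)} = \left(K + v\right) + \frac{38}{3} = \frac{38}{3} + K + v$)
$\left(M{\left(-33 \right)} + m{\left(158,183 \right)}\right) - 32010 = \left(2 \left(-33\right) + \left(\frac{38}{3} + 158 + 183\right)\right) - 32010 = \left(-66 + \frac{1061}{3}\right) - 32010 = \frac{863}{3} - 32010 = - \frac{95167}{3}$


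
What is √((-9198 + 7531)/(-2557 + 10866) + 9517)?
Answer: √657034889574/8309 ≈ 97.554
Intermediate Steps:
√((-9198 + 7531)/(-2557 + 10866) + 9517) = √(-1667/8309 + 9517) = √(79075086/8309) = √657034889574/8309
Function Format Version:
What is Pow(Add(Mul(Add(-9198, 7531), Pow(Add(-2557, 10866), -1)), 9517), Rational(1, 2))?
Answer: Mul(Rational(1, 8309), Pow(657034889574, Rational(1, 2))) ≈ 97.554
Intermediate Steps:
Pow(Add(Mul(Add(-9198, 7531), Pow(Add(-2557, 10866), -1)), 9517), Rational(1, 2)) = Pow(Add(Mul(-1667, Pow(8309, -1)), 9517), Rational(1, 2)) = Pow(Add(Mul(-1667, Rational(1, 8309)), 9517), Rational(1, 2)) = Pow(Add(Rational(-1667, 8309), 9517), Rational(1, 2)) = Pow(Rational(79075086, 8309), Rational(1, 2)) = Mul(Rational(1, 8309), Pow(657034889574, Rational(1, 2)))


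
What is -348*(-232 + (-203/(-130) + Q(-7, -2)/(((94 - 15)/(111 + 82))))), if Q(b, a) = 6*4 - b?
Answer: 276453462/5135 ≈ 53837.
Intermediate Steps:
Q(b, a) = 24 - b
-348*(-232 + (-203/(-130) + Q(-7, -2)/(((94 - 15)/(111 + 82))))) = -348*(-232 + (-203/(-130) + (24 - 1*(-7))/(((94 - 15)/(111 + 82))))) = -348*(-232 + (-203*(-1/130) + (24 + 7)/((79/193)))) = -348*(-232 + (203/130 + 31/((79*(1/193))))) = -348*(-232 + (203/130 + 31/(79/193))) = -348*(-232 + (203/130 + 31*(193/79))) = -348*(-232 + (203/130 + 5983/79)) = -348*(-232 + 793827/10270) = -348*(-1588813/10270) = 276453462/5135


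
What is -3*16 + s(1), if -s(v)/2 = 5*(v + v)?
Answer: -68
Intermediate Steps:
s(v) = -20*v (s(v) = -10*(v + v) = -10*2*v = -20*v)
-3*16 + s(1) = -3*16 - 20*1 = -48 - 20 = -68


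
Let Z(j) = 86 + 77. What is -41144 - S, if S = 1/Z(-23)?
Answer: -6706473/163 ≈ -41144.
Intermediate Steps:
Z(j) = 163
S = 1/163 ≈ 0.0061350
-41144 - S = -41144 - 1*1/163 = -41144 - 1/163 = -6706473/163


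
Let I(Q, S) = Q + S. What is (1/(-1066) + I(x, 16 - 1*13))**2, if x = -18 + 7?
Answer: 72743841/1136356 ≈ 64.015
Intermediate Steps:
x = -11
(1/(-1066) + I(x, 16 - 1*13))**2 = (1/(-1066) + (-11 + (16 - 1*13)))**2 = (-1/1066 + (-11 + (16 - 13)))**2 = (-1/1066 + (-11 + 3))**2 = (-1/1066 - 8)**2 = (-8529/1066)**2 = 72743841/1136356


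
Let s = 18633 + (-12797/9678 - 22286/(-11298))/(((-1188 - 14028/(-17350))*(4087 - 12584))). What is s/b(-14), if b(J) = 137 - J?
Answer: 9904973915831891376763/80268934754759896236 ≈ 123.40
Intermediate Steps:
s = 9904973915831891376763/531582349369270836 (s = 18633 + (-12797*1/9678 - 22286*(-1/11298))/(((-1188 - 14028*(-1/17350))*(-8497))) = 18633 + (-12797/9678 + 11143/5649)/(((-1188 + 7014/8675)*(-8497))) = 18633 + 3950189/(6074558*((-10298886/8675*(-8497)))) = 18633 + 3950189/(6074558*(87509634342/8675)) = 18633 + (3950189/6074558)*(8675/87509634342) = 18633 + 34267889575/531582349369270836 = 9904973915831891376763/531582349369270836 ≈ 18633.)
s/b(-14) = 9904973915831891376763/(531582349369270836*(137 - 1*(-14))) = 9904973915831891376763/(531582349369270836*(137 + 14)) = (9904973915831891376763/531582349369270836)/151 = (9904973915831891376763/531582349369270836)*(1/151) = 9904973915831891376763/80268934754759896236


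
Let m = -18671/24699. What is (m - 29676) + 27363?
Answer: -57147458/24699 ≈ -2313.8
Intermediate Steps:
m = -18671/24699 (m = -18671*1/24699 = -18671/24699 ≈ -0.75594)
(m - 29676) + 27363 = (-18671/24699 - 29676) + 27363 = -732986195/24699 + 27363 = -57147458/24699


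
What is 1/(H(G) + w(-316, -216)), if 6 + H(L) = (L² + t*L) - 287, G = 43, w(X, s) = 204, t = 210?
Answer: 1/10790 ≈ 9.2678e-5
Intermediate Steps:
H(L) = -293 + L² + 210*L (H(L) = -6 + ((L² + 210*L) - 287) = -6 + (-287 + L² + 210*L) = -293 + L² + 210*L)
1/(H(G) + w(-316, -216)) = 1/((-293 + 43² + 210*43) + 204) = 1/((-293 + 1849 + 9030) + 204) = 1/(10586 + 204) = 1/10790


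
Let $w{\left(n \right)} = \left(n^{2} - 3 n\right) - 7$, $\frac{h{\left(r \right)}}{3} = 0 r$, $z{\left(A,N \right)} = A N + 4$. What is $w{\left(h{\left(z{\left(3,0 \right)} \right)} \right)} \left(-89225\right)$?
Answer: $624575$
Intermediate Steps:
$z{\left(A,N \right)} = 4 + A N$
$h{\left(r \right)} = 0$ ($h{\left(r \right)} = 3 \cdot 0 r = 3 \cdot 0 = 0$)
$w{\left(n \right)} = -7 + n^{2} - 3 n$
$w{\left(h{\left(z{\left(3,0 \right)} \right)} \right)} \left(-89225\right) = \left(-7 + 0^{2} - 0\right) \left(-89225\right) = \left(-7 + 0 + 0\right) \left(-89225\right) = \left(-7\right) \left(-89225\right) = 624575$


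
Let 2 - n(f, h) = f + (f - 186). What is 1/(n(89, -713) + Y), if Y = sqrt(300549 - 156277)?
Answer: -5/72086 + sqrt(9017)/36043 ≈ 0.0025652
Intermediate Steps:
Y = 4*sqrt(9017) (Y = sqrt(144272) = 4*sqrt(9017) ≈ 379.83)
n(f, h) = 188 - 2*f (n(f, h) = 2 - (f + (f - 186)) = 2 - (f + (-186 + f)) = 2 - (-186 + 2*f) = 2 + (186 - 2*f) = 188 - 2*f)
1/(n(89, -713) + Y) = 1/((188 - 2*89) + 4*sqrt(9017)) = 1/((188 - 178) + 4*sqrt(9017)) = 1/(10 + 4*sqrt(9017))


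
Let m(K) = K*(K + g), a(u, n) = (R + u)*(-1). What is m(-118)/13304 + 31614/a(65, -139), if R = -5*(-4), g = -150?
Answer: -52238077/141355 ≈ -369.55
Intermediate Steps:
R = 20
a(u, n) = -20 - u (a(u, n) = (20 + u)*(-1) = -20 - u)
m(K) = K*(-150 + K) (m(K) = K*(K - 150) = K*(-150 + K))
m(-118)/13304 + 31614/a(65, -139) = -118*(-150 - 118)/13304 + 31614/(-20 - 1*65) = -118*(-268)*(1/13304) + 31614/(-20 - 65) = 31624*(1/13304) + 31614/(-85) = 3953/1663 + 31614*(-1/85) = 3953/1663 - 31614/85 = -52238077/141355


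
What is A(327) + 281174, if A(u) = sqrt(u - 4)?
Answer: 281174 + sqrt(323) ≈ 2.8119e+5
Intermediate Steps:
A(u) = sqrt(-4 + u)
A(327) + 281174 = sqrt(-4 + 327) + 281174 = sqrt(323) + 281174 = 281174 + sqrt(323)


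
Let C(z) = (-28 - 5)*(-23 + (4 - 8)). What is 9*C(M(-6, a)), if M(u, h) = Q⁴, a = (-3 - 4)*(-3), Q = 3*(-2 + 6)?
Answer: 8019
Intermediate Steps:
Q = 12 (Q = 3*4 = 12)
a = 21 (a = -7*(-3) = 21)
M(u, h) = 20736 (M(u, h) = 12⁴ = 20736)
C(z) = 891 (C(z) = -33*(-23 - 4) = -33*(-27) = 891)
9*C(M(-6, a)) = 9*891 = 8019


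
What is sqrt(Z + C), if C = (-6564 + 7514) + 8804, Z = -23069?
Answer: I*sqrt(13315) ≈ 115.39*I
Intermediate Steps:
C = 9754 (C = 950 + 8804 = 9754)
sqrt(Z + C) = sqrt(-23069 + 9754) = sqrt(-13315) = I*sqrt(13315)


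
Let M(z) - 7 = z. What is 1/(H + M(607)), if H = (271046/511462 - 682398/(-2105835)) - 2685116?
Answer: -179509096795/481892376064571209 ≈ -3.7251e-7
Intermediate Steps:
M(z) = 7 + z
H = -482002594650003339/179509096795 (H = (271046*(1/511462) - 682398*(-1/2105835)) - 2685116 = (135523/255731 + 227466/701945) - 2685116 = 153299799881/179509096795 - 2685116 = -482002594650003339/179509096795 ≈ -2.6851e+6)
1/(H + M(607)) = 1/(-482002594650003339/179509096795 + (7 + 607)) = 1/(-482002594650003339/179509096795 + 614) = 1/(-481892376064571209/179509096795) = -179509096795/481892376064571209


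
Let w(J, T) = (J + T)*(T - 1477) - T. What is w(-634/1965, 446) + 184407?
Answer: -541421071/1965 ≈ -2.7553e+5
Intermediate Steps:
w(J, T) = -T + (-1477 + T)*(J + T) (w(J, T) = (J + T)*(-1477 + T) - T = (-1477 + T)*(J + T) - T = -T + (-1477 + T)*(J + T))
w(-634/1965, 446) + 184407 = (446² - 1478*446 - (-936418)/1965 - 634/1965*446) + 184407 = (198916 - 659188 - (-936418)/1965 - 634*1/1965*446) + 184407 = (198916 - 659188 - 1477*(-634/1965) - 634/1965*446) + 184407 = (198916 - 659188 + 936418/1965 - 282764/1965) + 184407 = -903780826/1965 + 184407 = -541421071/1965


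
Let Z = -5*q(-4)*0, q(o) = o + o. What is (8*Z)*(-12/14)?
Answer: 0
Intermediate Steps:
q(o) = 2*o
Z = 0 (Z = -10*(-4)*0 = -5*(-8)*0 = 40*0 = 0)
(8*Z)*(-12/14) = (8*0)*(-12/14) = 0*(-12*1/14) = 0*(-6/7) = 0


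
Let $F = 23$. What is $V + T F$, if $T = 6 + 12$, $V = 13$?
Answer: $427$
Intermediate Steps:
$T = 18$
$V + T F = 13 + 18 \cdot 23 = 13 + 414 = 427$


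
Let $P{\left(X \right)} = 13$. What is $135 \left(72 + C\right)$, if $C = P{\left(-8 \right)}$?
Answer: $11475$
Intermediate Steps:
$C = 13$
$135 \left(72 + C\right) = 135 \left(72 + 13\right) = 135 \cdot 85 = 11475$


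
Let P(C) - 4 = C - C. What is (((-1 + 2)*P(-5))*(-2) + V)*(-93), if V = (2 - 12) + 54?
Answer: -3348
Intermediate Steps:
P(C) = 4 (P(C) = 4 + (C - C) = 4 + 0 = 4)
V = 44 (V = -10 + 54 = 44)
(((-1 + 2)*P(-5))*(-2) + V)*(-93) = (((-1 + 2)*4)*(-2) + 44)*(-93) = ((1*4)*(-2) + 44)*(-93) = (4*(-2) + 44)*(-93) = (-8 + 44)*(-93) = 36*(-93) = -3348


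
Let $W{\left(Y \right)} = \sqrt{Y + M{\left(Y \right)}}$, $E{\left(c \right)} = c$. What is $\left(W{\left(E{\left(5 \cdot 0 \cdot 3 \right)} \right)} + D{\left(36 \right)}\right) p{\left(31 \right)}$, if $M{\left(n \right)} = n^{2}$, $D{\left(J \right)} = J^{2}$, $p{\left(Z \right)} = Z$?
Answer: $40176$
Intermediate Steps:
$W{\left(Y \right)} = \sqrt{Y + Y^{2}}$
$\left(W{\left(E{\left(5 \cdot 0 \cdot 3 \right)} \right)} + D{\left(36 \right)}\right) p{\left(31 \right)} = \left(\sqrt{5 \cdot 0 \cdot 3 \left(1 + 5 \cdot 0 \cdot 3\right)} + 36^{2}\right) 31 = \left(\sqrt{0 \cdot 3 \left(1 + 0 \cdot 3\right)} + 1296\right) 31 = \left(\sqrt{0 \left(1 + 0\right)} + 1296\right) 31 = \left(\sqrt{0 \cdot 1} + 1296\right) 31 = \left(\sqrt{0} + 1296\right) 31 = \left(0 + 1296\right) 31 = 1296 \cdot 31 = 40176$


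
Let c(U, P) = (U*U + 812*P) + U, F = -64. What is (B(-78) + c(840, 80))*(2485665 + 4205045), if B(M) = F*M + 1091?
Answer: 5201913282930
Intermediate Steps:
c(U, P) = U + U² + 812*P (c(U, P) = (U² + 812*P) + U = U + U² + 812*P)
B(M) = 1091 - 64*M (B(M) = -64*M + 1091 = 1091 - 64*M)
(B(-78) + c(840, 80))*(2485665 + 4205045) = ((1091 - 64*(-78)) + (840 + 840² + 812*80))*(2485665 + 4205045) = ((1091 + 4992) + (840 + 705600 + 64960))*6690710 = (6083 + 771400)*6690710 = 777483*6690710 = 5201913282930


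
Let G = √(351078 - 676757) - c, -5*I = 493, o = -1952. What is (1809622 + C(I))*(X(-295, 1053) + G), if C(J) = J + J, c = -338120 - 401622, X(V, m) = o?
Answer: 1334975523192 + 9047124*I*√325679/5 ≈ 1.335e+12 + 1.0326e+9*I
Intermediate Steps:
X(V, m) = -1952
c = -739742
I = -493/5 (I = -⅕*493 = -493/5 ≈ -98.600)
C(J) = 2*J
G = 739742 + I*√325679 (G = √(351078 - 676757) - 1*(-739742) = √(-325679) + 739742 = I*√325679 + 739742 = 739742 + I*√325679 ≈ 7.3974e+5 + 570.68*I)
(1809622 + C(I))*(X(-295, 1053) + G) = (1809622 + 2*(-493/5))*(-1952 + (739742 + I*√325679)) = (1809622 - 986/5)*(737790 + I*√325679) = 9047124*(737790 + I*√325679)/5 = 1334975523192 + 9047124*I*√325679/5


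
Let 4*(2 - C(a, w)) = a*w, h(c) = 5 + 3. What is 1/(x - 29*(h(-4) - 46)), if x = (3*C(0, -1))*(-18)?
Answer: 1/994 ≈ 0.0010060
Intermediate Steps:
h(c) = 8
C(a, w) = 2 - a*w/4
x = -108 (x = (3*(2 - 1/4*0*(-1)))*(-18) = (3*(2 + 0))*(-18) = (3*2)*(-18) = 6*(-18) = -108)
1/(x - 29*(h(-4) - 46)) = 1/(-108 - 29*(8 - 46)) = 1/(-108 - 29*(-38)) = 1/(-108 + 1102) = 1/994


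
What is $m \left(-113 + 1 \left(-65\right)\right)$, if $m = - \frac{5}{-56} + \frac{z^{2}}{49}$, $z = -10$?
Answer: $- \frac{74315}{196} \approx -379.16$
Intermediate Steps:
$m = \frac{835}{392}$ ($m = - \frac{5}{-56} + \frac{\left(-10\right)^{2}}{49} = \left(-5\right) \left(- \frac{1}{56}\right) + 100 \cdot \frac{1}{49} = \frac{5}{56} + \frac{100}{49} = \frac{835}{392} \approx 2.1301$)
$m \left(-113 + 1 \left(-65\right)\right) = \frac{835 \left(-113 + 1 \left(-65\right)\right)}{392} = \frac{835 \left(-113 - 65\right)}{392} = \frac{835}{392} \left(-178\right) = - \frac{74315}{196}$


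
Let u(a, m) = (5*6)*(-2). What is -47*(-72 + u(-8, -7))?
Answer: 6204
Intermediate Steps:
u(a, m) = -60 (u(a, m) = 30*(-2) = -60)
-47*(-72 + u(-8, -7)) = -47*(-72 - 60) = -47*(-132) = 6204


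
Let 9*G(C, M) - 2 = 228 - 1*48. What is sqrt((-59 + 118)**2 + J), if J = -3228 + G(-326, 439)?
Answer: sqrt(2459)/3 ≈ 16.529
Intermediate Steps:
G(C, M) = 182/9 (G(C, M) = 2/9 + (228 - 1*48)/9 = 2/9 + (228 - 48)/9 = 2/9 + (1/9)*180 = 2/9 + 20 = 182/9)
J = -28870/9 (J = -3228 + 182/9 = -28870/9 ≈ -3207.8)
sqrt((-59 + 118)**2 + J) = sqrt((-59 + 118)**2 - 28870/9) = sqrt(59**2 - 28870/9) = sqrt(3481 - 28870/9) = sqrt(2459/9) = sqrt(2459)/3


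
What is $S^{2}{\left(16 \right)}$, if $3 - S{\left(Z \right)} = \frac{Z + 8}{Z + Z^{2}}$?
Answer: $\frac{9801}{1156} \approx 8.4784$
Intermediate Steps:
$S{\left(Z \right)} = 3 - \frac{8 + Z}{Z + Z^{2}}$ ($S{\left(Z \right)} = 3 - \frac{Z + 8}{Z + Z^{2}} = 3 - \frac{8 + Z}{Z + Z^{2}}$)
$S^{2}{\left(16 \right)} = \left(\frac{-8 + 2 \cdot 16 + 3 \cdot 16^{2}}{16 \left(1 + 16\right)}\right)^{2} = \left(\frac{-8 + 32 + 3 \cdot 256}{16 \cdot 17}\right)^{2} = \left(\frac{1}{16} \cdot \frac{1}{17} \left(-8 + 32 + 768\right)\right)^{2} = \left(\frac{1}{16} \cdot \frac{1}{17} \cdot 792\right)^{2} = \left(\frac{99}{34}\right)^{2} = \frac{9801}{1156}$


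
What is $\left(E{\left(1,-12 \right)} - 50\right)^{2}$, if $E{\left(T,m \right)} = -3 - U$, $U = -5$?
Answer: $2304$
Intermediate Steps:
$E{\left(T,m \right)} = 2$ ($E{\left(T,m \right)} = -3 - -5 = -3 + 5 = 2$)
$\left(E{\left(1,-12 \right)} - 50\right)^{2} = \left(2 - 50\right)^{2} = \left(-48\right)^{2} = 2304$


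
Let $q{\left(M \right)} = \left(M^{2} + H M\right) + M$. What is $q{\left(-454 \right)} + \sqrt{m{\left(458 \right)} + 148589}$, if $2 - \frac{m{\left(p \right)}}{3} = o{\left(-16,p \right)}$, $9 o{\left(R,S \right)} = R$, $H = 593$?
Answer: $-63560 + \frac{\sqrt{1337403}}{3} \approx -63175.0$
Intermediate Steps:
$o{\left(R,S \right)} = \frac{R}{9}$
$m{\left(p \right)} = \frac{34}{3}$ ($m{\left(p \right)} = 6 - 3 \cdot \frac{1}{9} \left(-16\right) = 6 - - \frac{16}{3} = 6 + \frac{16}{3} = \frac{34}{3}$)
$q{\left(M \right)} = M^{2} + 594 M$ ($q{\left(M \right)} = \left(M^{2} + 593 M\right) + M = M^{2} + 594 M$)
$q{\left(-454 \right)} + \sqrt{m{\left(458 \right)} + 148589} = - 454 \left(594 - 454\right) + \sqrt{\frac{34}{3} + 148589} = \left(-454\right) 140 + \sqrt{\frac{445801}{3}} = -63560 + \frac{\sqrt{1337403}}{3}$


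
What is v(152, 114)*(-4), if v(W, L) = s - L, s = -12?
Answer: 504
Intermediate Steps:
v(W, L) = -12 - L
v(152, 114)*(-4) = (-12 - 1*114)*(-4) = (-12 - 114)*(-4) = -126*(-4) = 504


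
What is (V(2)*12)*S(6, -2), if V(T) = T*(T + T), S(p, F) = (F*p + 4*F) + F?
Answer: -2112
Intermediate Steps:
S(p, F) = 5*F + F*p (S(p, F) = (4*F + F*p) + F = 5*F + F*p)
V(T) = 2*T² (V(T) = T*(2*T) = 2*T²)
(V(2)*12)*S(6, -2) = ((2*2²)*12)*(-2*(5 + 6)) = ((2*4)*12)*(-2*11) = (8*12)*(-22) = 96*(-22) = -2112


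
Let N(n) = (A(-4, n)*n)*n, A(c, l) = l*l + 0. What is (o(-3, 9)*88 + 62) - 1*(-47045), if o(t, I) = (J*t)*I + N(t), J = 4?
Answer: 44731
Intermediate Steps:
A(c, l) = l**2 (A(c, l) = l**2 + 0 = l**2)
N(n) = n**4 (N(n) = (n**2*n)*n = n**3*n = n**4)
o(t, I) = t**4 + 4*I*t (o(t, I) = (4*t)*I + t**4 = 4*I*t + t**4 = t**4 + 4*I*t)
(o(-3, 9)*88 + 62) - 1*(-47045) = (-3*((-3)**3 + 4*9)*88 + 62) - 1*(-47045) = (-3*(-27 + 36)*88 + 62) + 47045 = (-3*9*88 + 62) + 47045 = (-27*88 + 62) + 47045 = (-2376 + 62) + 47045 = -2314 + 47045 = 44731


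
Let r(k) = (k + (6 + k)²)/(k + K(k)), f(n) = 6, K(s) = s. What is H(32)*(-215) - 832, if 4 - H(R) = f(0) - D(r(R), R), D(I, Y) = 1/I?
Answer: -151778/369 ≈ -411.32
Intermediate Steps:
r(k) = (k + (6 + k)²)/(2*k) (r(k) = (k + (6 + k)²)/(k + k) = (k + (6 + k)²)/((2*k)) = (k + (6 + k)²)*(1/(2*k)) = (k + (6 + k)²)/(2*k))
H(R) = -2 + 2*R/(R + (6 + R)²) (H(R) = 4 - (6 - 1/((R + (6 + R)²)/(2*R))) = 4 - (6 - 2*R/(R + (6 + R)²)) = 4 + (-6 + 2*R/(R + (6 + R)²)) = -2 + 2*R/(R + (6 + R)²))
H(32)*(-215) - 832 = -2*(6 + 32)²/(32 + (6 + 32)²)*(-215) - 832 = -2*38²/(32 + 38²)*(-215) - 832 = -2*1444/(32 + 1444)*(-215) - 832 = -2*1444/1476*(-215) - 832 = -2*1444*1/1476*(-215) - 832 = -722/369*(-215) - 832 = 155230/369 - 832 = -151778/369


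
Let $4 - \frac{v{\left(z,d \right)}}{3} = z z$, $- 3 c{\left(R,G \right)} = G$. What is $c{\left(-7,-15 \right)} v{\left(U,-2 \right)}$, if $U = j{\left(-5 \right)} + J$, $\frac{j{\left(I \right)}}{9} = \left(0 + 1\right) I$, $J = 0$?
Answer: $-30315$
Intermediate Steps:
$c{\left(R,G \right)} = - \frac{G}{3}$
$j{\left(I \right)} = 9 I$ ($j{\left(I \right)} = 9 \left(0 + 1\right) I = 9 \cdot 1 I = 9 I$)
$U = -45$ ($U = 9 \left(-5\right) + 0 = -45 + 0 = -45$)
$v{\left(z,d \right)} = 12 - 3 z^{2}$ ($v{\left(z,d \right)} = 12 - 3 z z = 12 - 3 z^{2}$)
$c{\left(-7,-15 \right)} v{\left(U,-2 \right)} = \left(- \frac{1}{3}\right) \left(-15\right) \left(12 - 3 \left(-45\right)^{2}\right) = 5 \left(12 - 6075\right) = 5 \left(-6063\right) = -30315$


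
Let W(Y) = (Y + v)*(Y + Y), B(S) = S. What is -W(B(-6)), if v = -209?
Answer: -2580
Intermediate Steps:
W(Y) = 2*Y*(-209 + Y) (W(Y) = (Y - 209)*(Y + Y) = (-209 + Y)*(2*Y) = 2*Y*(-209 + Y))
-W(B(-6)) = -2*(-6)*(-209 - 6) = -2*(-6)*(-215) = -1*2580 = -2580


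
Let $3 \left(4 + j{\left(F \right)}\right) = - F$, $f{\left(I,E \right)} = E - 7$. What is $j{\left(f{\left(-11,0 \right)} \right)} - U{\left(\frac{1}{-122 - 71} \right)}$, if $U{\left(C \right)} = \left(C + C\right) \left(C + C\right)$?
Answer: $- \frac{186257}{111747} \approx -1.6668$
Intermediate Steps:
$f{\left(I,E \right)} = -7 + E$
$j{\left(F \right)} = -4 - \frac{F}{3}$ ($j{\left(F \right)} = -4 + \frac{\left(-1\right) F}{3} = -4 - \frac{F}{3}$)
$U{\left(C \right)} = 4 C^{2}$ ($U{\left(C \right)} = 2 C 2 C = 4 C^{2}$)
$j{\left(f{\left(-11,0 \right)} \right)} - U{\left(\frac{1}{-122 - 71} \right)} = \left(-4 - \frac{-7 + 0}{3}\right) - 4 \left(\frac{1}{-122 - 71}\right)^{2} = \left(-4 - - \frac{7}{3}\right) - 4 \left(\frac{1}{-193}\right)^{2} = \left(-4 + \frac{7}{3}\right) - 4 \left(- \frac{1}{193}\right)^{2} = - \frac{5}{3} - 4 \cdot \frac{1}{37249} = - \frac{5}{3} - \frac{4}{37249} = - \frac{186257}{111747}$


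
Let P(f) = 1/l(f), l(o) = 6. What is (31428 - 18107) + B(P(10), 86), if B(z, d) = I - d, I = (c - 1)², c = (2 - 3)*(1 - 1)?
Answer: 13236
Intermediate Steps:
c = 0 (c = -1*0 = 0)
I = 1 (I = (0 - 1)² = (-1)² = 1)
P(f) = ⅙ (P(f) = 1/6 = ⅙)
B(z, d) = 1 - d
(31428 - 18107) + B(P(10), 86) = (31428 - 18107) + (1 - 1*86) = 13321 + (1 - 86) = 13321 - 85 = 13236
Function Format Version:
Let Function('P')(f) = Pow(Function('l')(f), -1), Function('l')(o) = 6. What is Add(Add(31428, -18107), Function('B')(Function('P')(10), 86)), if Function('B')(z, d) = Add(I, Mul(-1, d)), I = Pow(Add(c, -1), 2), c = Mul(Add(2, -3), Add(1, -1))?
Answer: 13236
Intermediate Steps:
c = 0 (c = Mul(-1, 0) = 0)
I = 1 (I = Pow(Add(0, -1), 2) = Pow(-1, 2) = 1)
Function('P')(f) = Rational(1, 6) (Function('P')(f) = Pow(6, -1) = Rational(1, 6))
Function('B')(z, d) = Add(1, Mul(-1, d))
Add(Add(31428, -18107), Function('B')(Function('P')(10), 86)) = Add(Add(31428, -18107), Add(1, Mul(-1, 86))) = Add(13321, Add(1, -86)) = Add(13321, -85) = 13236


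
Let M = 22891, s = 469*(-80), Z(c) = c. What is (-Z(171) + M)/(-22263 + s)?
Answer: -22720/59783 ≈ -0.38004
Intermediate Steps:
s = -37520
(-Z(171) + M)/(-22263 + s) = (-1*171 + 22891)/(-22263 - 37520) = (-171 + 22891)/(-59783) = 22720*(-1/59783) = -22720/59783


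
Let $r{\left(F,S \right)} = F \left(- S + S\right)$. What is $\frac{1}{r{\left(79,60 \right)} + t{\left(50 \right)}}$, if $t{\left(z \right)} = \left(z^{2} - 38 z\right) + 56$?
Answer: $\frac{1}{656} \approx 0.0015244$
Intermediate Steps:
$t{\left(z \right)} = 56 + z^{2} - 38 z$
$r{\left(F,S \right)} = 0$ ($r{\left(F,S \right)} = F 0 = 0$)
$\frac{1}{r{\left(79,60 \right)} + t{\left(50 \right)}} = \frac{1}{0 + \left(56 + 50^{2} - 1900\right)} = \frac{1}{0 + \left(56 + 2500 - 1900\right)} = \frac{1}{0 + 656} = \frac{1}{656}$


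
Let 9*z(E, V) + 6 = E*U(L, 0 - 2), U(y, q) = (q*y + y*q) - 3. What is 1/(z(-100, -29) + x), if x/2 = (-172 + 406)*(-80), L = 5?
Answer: -9/334666 ≈ -2.6892e-5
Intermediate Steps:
U(y, q) = -3 + 2*q*y (U(y, q) = (q*y + q*y) - 3 = 2*q*y - 3 = -3 + 2*q*y)
z(E, V) = -2/3 - 23*E/9 (z(E, V) = -2/3 + (E*(-3 + 2*(0 - 2)*5))/9 = -2/3 + (E*(-3 + 2*(-2)*5))/9 = -2/3 + (E*(-3 - 20))/9 = -2/3 + (E*(-23))/9 = -2/3 + (-23*E)/9 = -2/3 - 23*E/9)
x = -37440 (x = 2*((-172 + 406)*(-80)) = 2*(234*(-80)) = 2*(-18720) = -37440)
1/(z(-100, -29) + x) = 1/((-2/3 - 23/9*(-100)) - 37440) = 1/((-2/3 + 2300/9) - 37440) = 1/(2294/9 - 37440) = 1/(-334666/9) = -9/334666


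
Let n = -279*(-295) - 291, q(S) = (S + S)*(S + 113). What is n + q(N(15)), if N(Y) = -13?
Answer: 79414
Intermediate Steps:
q(S) = 2*S*(113 + S) (q(S) = (2*S)*(113 + S) = 2*S*(113 + S))
n = 82014 (n = 82305 - 291 = 82014)
n + q(N(15)) = 82014 + 2*(-13)*(113 - 13) = 82014 + 2*(-13)*100 = 82014 - 2600 = 79414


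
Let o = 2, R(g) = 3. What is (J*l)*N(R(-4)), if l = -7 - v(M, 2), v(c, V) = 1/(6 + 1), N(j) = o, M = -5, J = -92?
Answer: 9200/7 ≈ 1314.3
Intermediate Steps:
N(j) = 2
v(c, V) = ⅐ (v(c, V) = 1/7 = ⅐)
l = -50/7 (l = -7 - 1*⅐ = -7 - ⅐ = -50/7 ≈ -7.1429)
(J*l)*N(R(-4)) = -92*(-50/7)*2 = (4600/7)*2 = 9200/7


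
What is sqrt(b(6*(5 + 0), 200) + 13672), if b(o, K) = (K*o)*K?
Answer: 2*sqrt(303418) ≈ 1101.7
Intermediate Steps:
b(o, K) = o*K**2
sqrt(b(6*(5 + 0), 200) + 13672) = sqrt((6*(5 + 0))*200**2 + 13672) = sqrt((6*5)*40000 + 13672) = sqrt(30*40000 + 13672) = sqrt(1200000 + 13672) = sqrt(1213672) = 2*sqrt(303418)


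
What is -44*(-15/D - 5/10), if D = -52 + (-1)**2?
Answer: 154/17 ≈ 9.0588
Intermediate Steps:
D = -51 (D = -52 + 1 = -51)
-44*(-15/D - 5/10) = -44*(-15/(-51) - 5/10) = -44*(-15*(-1/51) - 5*1/10) = -44*(5/17 - 1/2) = -44*(-7/34) = 154/17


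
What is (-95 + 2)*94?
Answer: -8742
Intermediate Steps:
(-95 + 2)*94 = -93*94 = -8742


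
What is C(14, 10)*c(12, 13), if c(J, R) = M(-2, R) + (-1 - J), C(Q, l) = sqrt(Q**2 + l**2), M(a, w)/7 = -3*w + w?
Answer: -390*sqrt(74) ≈ -3354.9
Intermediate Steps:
M(a, w) = -14*w (M(a, w) = 7*(-3*w + w) = 7*(-2*w) = -14*w)
c(J, R) = -1 - J - 14*R (c(J, R) = -14*R + (-1 - J) = -1 - J - 14*R)
C(14, 10)*c(12, 13) = sqrt(14**2 + 10**2)*(-1 - 1*12 - 14*13) = sqrt(196 + 100)*(-1 - 12 - 182) = sqrt(296)*(-195) = (2*sqrt(74))*(-195) = -390*sqrt(74)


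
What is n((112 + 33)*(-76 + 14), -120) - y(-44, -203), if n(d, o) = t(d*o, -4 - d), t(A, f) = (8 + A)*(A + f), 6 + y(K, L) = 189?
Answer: 1173512238905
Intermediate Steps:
y(K, L) = 183 (y(K, L) = -6 + 189 = 183)
n(d, o) = -32 - 8*d + d²*o² + 8*d*o + d*o*(-4 - d) (n(d, o) = (d*o)² + 8*(d*o) + 8*(-4 - d) + (d*o)*(-4 - d) = d²*o² + 8*d*o + (-32 - 8*d) + d*o*(-4 - d) = -32 - 8*d + d²*o² + 8*d*o + d*o*(-4 - d))
n((112 + 33)*(-76 + 14), -120) - y(-44, -203) = (-32 - 8*(112 + 33)*(-76 + 14) + ((112 + 33)*(-76 + 14))²*(-120)² - 1*(-120)*((112 + 33)*(-76 + 14))² + 4*((112 + 33)*(-76 + 14))*(-120)) - 1*183 = (-32 - 1160*(-62) + (145*(-62))²*14400 - 1*(-120)*(145*(-62))² + 4*(145*(-62))*(-120)) - 183 = (-32 - 8*(-8990) + (-8990)²*14400 - 1*(-120)*(-8990)² + 4*(-8990)*(-120)) - 183 = (-32 + 71920 + 80820100*14400 - 1*(-120)*80820100 + 4315200) - 183 = (-32 + 71920 + 1163809440000 + 9698412000 + 4315200) - 183 = 1173512239088 - 183 = 1173512238905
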